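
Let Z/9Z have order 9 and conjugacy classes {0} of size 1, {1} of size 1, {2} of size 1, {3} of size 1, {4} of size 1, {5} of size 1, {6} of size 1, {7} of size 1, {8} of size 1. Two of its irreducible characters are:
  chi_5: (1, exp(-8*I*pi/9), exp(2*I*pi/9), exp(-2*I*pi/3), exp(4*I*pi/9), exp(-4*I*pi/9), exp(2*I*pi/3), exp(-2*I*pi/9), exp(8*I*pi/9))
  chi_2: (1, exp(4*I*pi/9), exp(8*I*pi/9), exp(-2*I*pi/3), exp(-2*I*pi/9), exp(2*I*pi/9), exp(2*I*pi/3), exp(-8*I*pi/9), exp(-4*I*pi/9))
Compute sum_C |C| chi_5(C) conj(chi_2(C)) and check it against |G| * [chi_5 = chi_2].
Sum = 0; so <chi_5, chi_2> = 0 (distinct irreducibles are orthogonal).

Compute term by term over conjugacy classes (|C| * chi_5(C) * conj(chi_2(C))):
  1*(1)*conj(1) + 1*(exp(-8*I*pi/9))*conj(exp(4*I*pi/9)) + 1*(exp(2*I*pi/9))*conj(exp(8*I*pi/9)) + 1*(exp(-2*I*pi/3))*conj(exp(-2*I*pi/3)) + 1*(exp(4*I*pi/9))*conj(exp(-2*I*pi/9)) + 1*(exp(-4*I*pi/9))*conj(exp(2*I*pi/9)) + 1*(exp(2*I*pi/3))*conj(exp(2*I*pi/3)) + 1*(exp(-2*I*pi/9))*conj(exp(-8*I*pi/9)) + 1*(exp(8*I*pi/9))*conj(exp(-4*I*pi/9))
  = (1) + (exp(2*I*pi/3)) + (exp(-2*I*pi/3)) + (1) + (exp(2*I*pi/3)) + (exp(-2*I*pi/3)) + (1) + (exp(2*I*pi/3)) + (exp(-2*I*pi/3))
  = 0.
(Exp terms are combined using exp(i*s)*conj(exp(i*t)) = exp(i*(s-t)), and sums of them are collapsed using the identity that for every m > 1 the m distinct m-th roots of unity sum to 0, e.g. 1 + exp(2*I*pi/3) + exp(-2*I*pi/3) = 0.)
Dividing by |G| = 9 gives 0/9 = 0, matching the row-orthogonality relation <chi_5, chi_2> = [chi_5 = chi_2].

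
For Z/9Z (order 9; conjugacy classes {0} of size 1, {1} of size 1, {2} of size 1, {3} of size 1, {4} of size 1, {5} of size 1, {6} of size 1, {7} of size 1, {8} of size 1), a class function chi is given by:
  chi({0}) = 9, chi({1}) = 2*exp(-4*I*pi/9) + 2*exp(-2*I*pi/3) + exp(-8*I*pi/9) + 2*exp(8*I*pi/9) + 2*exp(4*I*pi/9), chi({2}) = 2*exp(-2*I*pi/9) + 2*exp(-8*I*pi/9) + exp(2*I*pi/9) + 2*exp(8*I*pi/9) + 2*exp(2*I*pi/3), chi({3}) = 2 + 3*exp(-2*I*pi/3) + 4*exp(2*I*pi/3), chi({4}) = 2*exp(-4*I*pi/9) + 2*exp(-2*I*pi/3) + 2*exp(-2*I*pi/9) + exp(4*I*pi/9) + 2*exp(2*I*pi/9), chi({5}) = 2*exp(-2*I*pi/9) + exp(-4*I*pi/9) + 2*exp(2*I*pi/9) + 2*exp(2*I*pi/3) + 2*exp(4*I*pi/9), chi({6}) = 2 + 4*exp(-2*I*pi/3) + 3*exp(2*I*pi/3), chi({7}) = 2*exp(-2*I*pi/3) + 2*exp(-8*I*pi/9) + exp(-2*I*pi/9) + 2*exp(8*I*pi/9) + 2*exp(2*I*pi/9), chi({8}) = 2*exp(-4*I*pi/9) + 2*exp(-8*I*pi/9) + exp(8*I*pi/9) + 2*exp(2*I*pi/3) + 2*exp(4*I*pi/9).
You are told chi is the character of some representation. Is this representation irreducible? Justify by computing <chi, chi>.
Not irreducible (reducible): <chi, chi> = 17 > 1.

Justification: <chi, chi> = (1/|G|) sum_C |C| * |chi(C)|^2 = (1/9)[1*|9|^2 + 1*|2*exp(-4*I*pi/9) + 2*exp(-2*I*pi/3) + exp(-8*I*pi/9) + 2*exp(8*I*pi/9) + 2*exp(4*I*pi/9)|^2 + 1*|2*exp(-2*I*pi/9) + 2*exp(-8*I*pi/9) + exp(2*I*pi/9) + 2*exp(8*I*pi/9) + 2*exp(2*I*pi/3)|^2 + 1*|2 + 3*exp(-2*I*pi/3) + 4*exp(2*I*pi/3)|^2 + 1*|2*exp(-4*I*pi/9) + 2*exp(-2*I*pi/3) + 2*exp(-2*I*pi/9) + exp(4*I*pi/9) + 2*exp(2*I*pi/9)|^2 + 1*|2*exp(-2*I*pi/9) + exp(-4*I*pi/9) + 2*exp(2*I*pi/9) + 2*exp(2*I*pi/3) + 2*exp(4*I*pi/9)|^2 + 1*|2 + 4*exp(-2*I*pi/3) + 3*exp(2*I*pi/3)|^2 + 1*|2*exp(-2*I*pi/3) + 2*exp(-8*I*pi/9) + exp(-2*I*pi/9) + 2*exp(8*I*pi/9) + 2*exp(2*I*pi/9)|^2 + 1*|2*exp(-4*I*pi/9) + 2*exp(-8*I*pi/9) + exp(8*I*pi/9) + 2*exp(2*I*pi/3) + 2*exp(4*I*pi/9)|^2]
  = (1/9)[(81) + (17 + 10*exp(-4*I*pi/9) + 6*exp(-2*I*pi/3) + 8*exp(-2*I*pi/9) + 8*exp(-8*I*pi/9) + 8*exp(8*I*pi/9) + 8*exp(2*I*pi/9) + 6*exp(2*I*pi/3) + 10*exp(4*I*pi/9)) + (17 + 8*exp(-4*I*pi/9) + 6*exp(-2*I*pi/3) + 8*exp(-2*I*pi/9) + 10*exp(-8*I*pi/9) + 10*exp(8*I*pi/9) + 8*exp(2*I*pi/9) + 6*exp(2*I*pi/3) + 8*exp(4*I*pi/9)) + (3) + (17 + 8*exp(-4*I*pi/9) + 10*exp(-2*I*pi/9) + 6*exp(-2*I*pi/3) + 8*exp(-8*I*pi/9) + 8*exp(8*I*pi/9) + 6*exp(2*I*pi/3) + 10*exp(2*I*pi/9) + 8*exp(4*I*pi/9)) + (17 + 8*exp(-4*I*pi/9) + 10*exp(-2*I*pi/9) + 6*exp(-2*I*pi/3) + 8*exp(-8*I*pi/9) + 8*exp(8*I*pi/9) + 6*exp(2*I*pi/3) + 10*exp(2*I*pi/9) + 8*exp(4*I*pi/9)) + (3) + (17 + 8*exp(-4*I*pi/9) + 6*exp(-2*I*pi/3) + 8*exp(-2*I*pi/9) + 10*exp(-8*I*pi/9) + 10*exp(8*I*pi/9) + 8*exp(2*I*pi/9) + 6*exp(2*I*pi/3) + 8*exp(4*I*pi/9)) + (17 + 10*exp(-4*I*pi/9) + 6*exp(-2*I*pi/3) + 8*exp(-2*I*pi/9) + 8*exp(-8*I*pi/9) + 8*exp(8*I*pi/9) + 8*exp(2*I*pi/9) + 6*exp(2*I*pi/3) + 10*exp(4*I*pi/9))] = 153/9 = 17.
(Exp terms are combined using exp(i*s)*conj(exp(i*t)) = exp(i*(s-t)), and sums of them are collapsed using the identity that for every m > 1 the m distinct m-th roots of unity sum to 0, e.g. 1 + exp(2*I*pi/3) + exp(-2*I*pi/3) = 0.)
A character is irreducible iff <chi, chi> = 1, so this representation is reducible.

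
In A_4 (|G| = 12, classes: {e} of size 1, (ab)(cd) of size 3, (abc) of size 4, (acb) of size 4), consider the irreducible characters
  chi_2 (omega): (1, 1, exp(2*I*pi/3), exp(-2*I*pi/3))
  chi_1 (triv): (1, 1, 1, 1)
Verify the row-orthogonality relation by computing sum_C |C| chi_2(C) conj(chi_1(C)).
Sum = 0; so <chi_2, chi_1> = 0 (distinct irreducibles are orthogonal).

Why: Compute term by term over conjugacy classes (|C| * chi_2(C) * conj(chi_1(C))):
  1*(1)*conj(1) + 3*(1)*conj(1) + 4*(exp(2*I*pi/3))*conj(1) + 4*(exp(-2*I*pi/3))*conj(1)
  = (1) + (3) + (4*exp(2*I*pi/3)) + (4*exp(-2*I*pi/3))
  = 0.
(Exp terms are combined using exp(i*s)*conj(exp(i*t)) = exp(i*(s-t)), and sums of them are collapsed using the identity that for every m > 1 the m distinct m-th roots of unity sum to 0, e.g. 1 + exp(2*I*pi/3) + exp(-2*I*pi/3) = 0.)
Dividing by |G| = 12 gives 0/12 = 0, matching the row-orthogonality relation <chi_2, chi_1> = [chi_2 = chi_1].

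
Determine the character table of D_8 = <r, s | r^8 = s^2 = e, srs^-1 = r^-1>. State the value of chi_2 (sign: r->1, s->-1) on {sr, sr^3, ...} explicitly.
Conjugacy classes: {e} of size 1, {r^4} of size 1, {r^1, r^7} of size 2, {r^2, r^6} of size 2, {r^3, r^5} of size 2, {s, sr^2, ...} of size 4, {sr, sr^3, ...} of size 4.
Character table:
  irrep \ class              {e} (size 1)  {r^4} (size 1)  {r^1, r^7} (size 2)  {r^2, r^6} (size 2)  {r^3, r^5} (size 2)  {s, sr^2, ...} (size 4)  {sr, sr^3, ...} (size 4)
  chi_1 (triv)               1             1               1                    1                    1                    1                        1                       
  chi_2 (sign: r->1, s->-1)  1             1               1                    1                    1                    -1                       -1                      
  chi_3 (r->-1, s->1)        1             1               -1                   1                    -1                   1                        -1                      
  chi_4 (r->-1, s->-1)       1             1               -1                   1                    -1                   -1                       1                       
  chi_5 (2d, j=1)            2             -2              sqrt(2)              0                    -sqrt(2)             0                        0                       
  chi_6 (2d, j=2)            2             2               0                    -2                   0                    0                        0                       
  chi_7 (2d, j=3)            2             -2              -sqrt(2)             0                    sqrt(2)              0                        0                       

Spot check: chi_2 (sign: r->1, s->-1) on {sr, sr^3, ...} = -1.

Argument: D_8 has order 2*8 = 16 with 7 conjugacy classes, hence 7 irreducibles. Sum of squared dims 1 + 1 + 1 + 1 + 4 + 4 + 4 = 16 = |G|. Linear characters come from the abelianisation; the 2-dimensional irreps have character r^k -> 2*cos(2*pi*j*k/8), reflections -> 0.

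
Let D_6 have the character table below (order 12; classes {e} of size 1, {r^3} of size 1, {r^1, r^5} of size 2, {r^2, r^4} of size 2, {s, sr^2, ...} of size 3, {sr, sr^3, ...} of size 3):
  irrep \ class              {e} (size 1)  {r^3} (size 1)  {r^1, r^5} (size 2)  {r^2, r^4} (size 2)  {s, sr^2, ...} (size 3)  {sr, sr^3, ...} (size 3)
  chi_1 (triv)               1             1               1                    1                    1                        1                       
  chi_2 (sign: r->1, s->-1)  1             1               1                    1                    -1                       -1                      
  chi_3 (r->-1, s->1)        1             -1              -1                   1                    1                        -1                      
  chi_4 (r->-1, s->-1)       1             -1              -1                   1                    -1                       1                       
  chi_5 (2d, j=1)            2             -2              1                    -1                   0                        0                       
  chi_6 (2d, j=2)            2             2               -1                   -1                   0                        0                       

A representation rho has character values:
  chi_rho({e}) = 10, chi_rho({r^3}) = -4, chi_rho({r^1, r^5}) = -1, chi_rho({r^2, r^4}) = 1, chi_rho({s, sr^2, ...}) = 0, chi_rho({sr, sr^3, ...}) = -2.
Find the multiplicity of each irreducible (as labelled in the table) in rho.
Multiplicities: chi_1: 0, chi_2: 1, chi_3: 2, chi_4: 1, chi_5: 2, chi_6: 1.

Derivation: Use <chi_rho, chi> = (1/|G|) sum_C |C| * chi_rho(C) * conj(chi(C)) with |G| = 12 for each irreducible chi in the table:
  <chi_rho, chi_1> = (1/12)[1*(10)*conj(1) + 1*(-4)*conj(1) + 2*(-1)*conj(1) + 2*(1)*conj(1) + 3*(0)*conj(1) + 3*(-2)*conj(1)]
      = (1/12)[(10) + (-4) + (-2) + (2) + (0) + (-6)] = 0/12 = 0
  <chi_rho, chi_2> = (1/12)[1*(10)*conj(1) + 1*(-4)*conj(1) + 2*(-1)*conj(1) + 2*(1)*conj(1) + 3*(0)*conj(-1) + 3*(-2)*conj(-1)]
      = (1/12)[(10) + (-4) + (-2) + (2) + (0) + (6)] = 12/12 = 1
  <chi_rho, chi_3> = (1/12)[1*(10)*conj(1) + 1*(-4)*conj(-1) + 2*(-1)*conj(-1) + 2*(1)*conj(1) + 3*(0)*conj(1) + 3*(-2)*conj(-1)]
      = (1/12)[(10) + (4) + (2) + (2) + (0) + (6)] = 24/12 = 2
  <chi_rho, chi_4> = (1/12)[1*(10)*conj(1) + 1*(-4)*conj(-1) + 2*(-1)*conj(-1) + 2*(1)*conj(1) + 3*(0)*conj(-1) + 3*(-2)*conj(1)]
      = (1/12)[(10) + (4) + (2) + (2) + (0) + (-6)] = 12/12 = 1
  <chi_rho, chi_5> = (1/12)[1*(10)*conj(2) + 1*(-4)*conj(-2) + 2*(-1)*conj(1) + 2*(1)*conj(-1) + 3*(0)*conj(0) + 3*(-2)*conj(0)]
      = (1/12)[(20) + (8) + (-2) + (-2) + (0) + (0)] = 24/12 = 2
  <chi_rho, chi_6> = (1/12)[1*(10)*conj(2) + 1*(-4)*conj(2) + 2*(-1)*conj(-1) + 2*(1)*conj(-1) + 3*(0)*conj(0) + 3*(-2)*conj(0)]
      = (1/12)[(20) + (-8) + (2) + (-2) + (0) + (0)] = 12/12 = 1
Dimension check: dim(rho) = sum (mult * dim) = 0*1 + 1*1 + 2*1 + 1*1 + 2*2 + 1*2 = 10 = chi_rho(e) = 10.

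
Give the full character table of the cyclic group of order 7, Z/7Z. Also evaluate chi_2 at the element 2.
Character table of Z/7Z (irreps indexed chi_0,...,chi_6 with chi_k(m) = zeta_7^(k*m), zeta_7 = exp(2*pi*i/7)):
  irrep \ class  {0} (size 1)  {1} (size 1)    {2} (size 1)    {3} (size 1)    {4} (size 1)    {5} (size 1)    {6} (size 1)  
  chi_0          1             1               1               1               1               1               1             
  chi_1          1             exp(2*I*pi/7)   exp(4*I*pi/7)   exp(6*I*pi/7)   exp(-6*I*pi/7)  exp(-4*I*pi/7)  exp(-2*I*pi/7)
  chi_2          1             exp(4*I*pi/7)   exp(-6*I*pi/7)  exp(-2*I*pi/7)  exp(2*I*pi/7)   exp(6*I*pi/7)   exp(-4*I*pi/7)
  chi_3          1             exp(6*I*pi/7)   exp(-2*I*pi/7)  exp(4*I*pi/7)   exp(-4*I*pi/7)  exp(2*I*pi/7)   exp(-6*I*pi/7)
  chi_4          1             exp(-6*I*pi/7)  exp(2*I*pi/7)   exp(-4*I*pi/7)  exp(4*I*pi/7)   exp(-2*I*pi/7)  exp(6*I*pi/7) 
  chi_5          1             exp(-4*I*pi/7)  exp(6*I*pi/7)   exp(2*I*pi/7)   exp(-2*I*pi/7)  exp(-6*I*pi/7)  exp(4*I*pi/7) 
  chi_6          1             exp(-2*I*pi/7)  exp(-4*I*pi/7)  exp(-6*I*pi/7)  exp(6*I*pi/7)   exp(4*I*pi/7)   exp(2*I*pi/7) 

Spot check: chi_2(2) = zeta_7^(2*2) = zeta_7^4 = exp(-6*I*pi/7).

Proof sketch: Z/7Z is abelian, so all 7 irreducible complex representations are 1-dimensional. They are given by chi_k(m) = zeta_7^(k*m) for k = 0,...,6. Row orthogonality: sum_m chi_k(m) conj(chi_l(m)) = 7 * [k = l].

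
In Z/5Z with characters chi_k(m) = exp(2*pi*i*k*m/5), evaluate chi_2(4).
chi_2(4) = zeta_5^8 = exp(-4*I*pi/5)

Explanation: chi_2(4) = zeta_5^(2*4) = zeta_5^8. Since zeta_5^5 = 1, this equals zeta_5^3 = exp(2*pi*i*3/5) = exp(-4*I*pi/5).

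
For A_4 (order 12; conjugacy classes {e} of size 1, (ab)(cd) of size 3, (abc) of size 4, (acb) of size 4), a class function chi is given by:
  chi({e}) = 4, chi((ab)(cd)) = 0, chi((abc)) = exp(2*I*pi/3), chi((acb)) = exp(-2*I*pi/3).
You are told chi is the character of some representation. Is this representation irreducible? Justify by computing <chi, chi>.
Not irreducible (reducible): <chi, chi> = 2 > 1.

Working: <chi, chi> = (1/|G|) sum_C |C| * |chi(C)|^2 = (1/12)[1*|4|^2 + 3*|0|^2 + 4*|exp(2*I*pi/3)|^2 + 4*|exp(-2*I*pi/3)|^2]
  = (1/12)[(16) + (0) + (4) + (4)] = 24/12 = 2.
(Exp terms are combined using exp(i*s)*conj(exp(i*t)) = exp(i*(s-t)), and sums of them are collapsed using the identity that for every m > 1 the m distinct m-th roots of unity sum to 0, e.g. 1 + exp(2*I*pi/3) + exp(-2*I*pi/3) = 0.)
A character is irreducible iff <chi, chi> = 1, so this representation is reducible.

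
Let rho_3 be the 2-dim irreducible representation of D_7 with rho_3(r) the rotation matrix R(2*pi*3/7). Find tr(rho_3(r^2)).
chi_{rho_3}(r^2) = 2*cos(2*pi*3*2/7) = 2*cos(2*pi/7)

Explanation: rho_3(r^2) is rotation by angle 2*pi*3*2/7, whose trace is 2*cos(2*pi*3*2/7) = 2*cos(2*pi/7).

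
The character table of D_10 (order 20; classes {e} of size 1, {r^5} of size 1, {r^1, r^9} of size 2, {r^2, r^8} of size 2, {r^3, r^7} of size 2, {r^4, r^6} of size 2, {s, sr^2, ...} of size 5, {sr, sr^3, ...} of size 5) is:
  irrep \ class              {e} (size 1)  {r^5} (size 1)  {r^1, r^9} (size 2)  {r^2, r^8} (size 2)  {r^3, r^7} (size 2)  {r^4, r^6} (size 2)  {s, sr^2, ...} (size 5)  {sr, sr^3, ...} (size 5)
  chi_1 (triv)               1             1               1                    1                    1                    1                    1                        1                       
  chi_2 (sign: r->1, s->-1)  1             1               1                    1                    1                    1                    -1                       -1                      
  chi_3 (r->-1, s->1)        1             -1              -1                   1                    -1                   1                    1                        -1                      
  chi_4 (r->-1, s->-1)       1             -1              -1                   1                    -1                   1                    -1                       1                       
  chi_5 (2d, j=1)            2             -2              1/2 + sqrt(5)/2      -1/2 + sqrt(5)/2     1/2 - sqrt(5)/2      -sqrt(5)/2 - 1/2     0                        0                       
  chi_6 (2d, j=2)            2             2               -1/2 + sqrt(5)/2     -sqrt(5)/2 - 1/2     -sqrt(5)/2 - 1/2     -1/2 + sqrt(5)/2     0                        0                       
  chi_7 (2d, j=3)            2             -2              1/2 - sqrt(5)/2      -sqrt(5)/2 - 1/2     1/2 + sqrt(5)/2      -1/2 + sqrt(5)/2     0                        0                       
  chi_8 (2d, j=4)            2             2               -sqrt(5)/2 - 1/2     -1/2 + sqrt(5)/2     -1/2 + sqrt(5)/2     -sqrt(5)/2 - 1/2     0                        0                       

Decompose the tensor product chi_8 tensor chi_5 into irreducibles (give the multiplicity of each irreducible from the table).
chi_8 tensor chi_5 = chi_3 + chi_4 + chi_7 (all other irreducibles have multiplicity 0).

Proof sketch: The character of a tensor product is the pointwise product (chi_8 * chi_5)(C) = chi_8(C) * chi_5(C):
  {e}: (2)*(2), {r^5}: (2)*(-2), {r^1, r^9}: (-sqrt(5)/2 - 1/2)*(1/2 + sqrt(5)/2), {r^2, r^8}: (-1/2 + sqrt(5)/2)*(-1/2 + sqrt(5)/2), {r^3, r^7}: (-1/2 + sqrt(5)/2)*(1/2 - sqrt(5)/2), {r^4, r^6}: (-sqrt(5)/2 - 1/2)*(-sqrt(5)/2 - 1/2), {s, sr^2, ...}: (0)*(0), {sr, sr^3, ...}: (0)*(0)
so (chi_8 * chi_5) takes values
  {e} -> 4, {r^5} -> -4, {r^1, r^9} -> -3/2 - sqrt(5)/2, {r^2, r^8} -> 3/2 - sqrt(5)/2, {r^3, r^7} -> -3/2 + sqrt(5)/2, {r^4, r^6} -> sqrt(5)/2 + 3/2, {s, sr^2, ...} -> 0, {sr, sr^3, ...} -> 0.
Now take the inner product of this character with each irreducible chi from the table, <chi_8*chi_5, chi> = (1/20) sum_C |C| (chi_8*chi_5)(C) conj(chi(C)):
  <chi_8*chi_5, chi_1> = (1/20)[1*(4)*conj(1) + 1*(-4)*conj(1) + 2*(-3/2 - sqrt(5)/2)*conj(1) + 2*(3/2 - sqrt(5)/2)*conj(1) + 2*(-3/2 + sqrt(5)/2)*conj(1) + 2*(sqrt(5)/2 + 3/2)*conj(1) + 5*(0)*conj(1) + 5*(0)*conj(1)]
      = (1/20)[(4) + (-4) + (-3 - sqrt(5)) + (3 - sqrt(5)) + (-3 + sqrt(5)) + (sqrt(5) + 3) + (0) + (0)] = 0/20 = 0
  <chi_8*chi_5, chi_2> = (1/20)[1*(4)*conj(1) + 1*(-4)*conj(1) + 2*(-3/2 - sqrt(5)/2)*conj(1) + 2*(3/2 - sqrt(5)/2)*conj(1) + 2*(-3/2 + sqrt(5)/2)*conj(1) + 2*(sqrt(5)/2 + 3/2)*conj(1) + 5*(0)*conj(-1) + 5*(0)*conj(-1)]
      = (1/20)[(4) + (-4) + (-3 - sqrt(5)) + (3 - sqrt(5)) + (-3 + sqrt(5)) + (sqrt(5) + 3) + (0) + (0)] = 0/20 = 0
  <chi_8*chi_5, chi_3> = (1/20)[1*(4)*conj(1) + 1*(-4)*conj(-1) + 2*(-3/2 - sqrt(5)/2)*conj(-1) + 2*(3/2 - sqrt(5)/2)*conj(1) + 2*(-3/2 + sqrt(5)/2)*conj(-1) + 2*(sqrt(5)/2 + 3/2)*conj(1) + 5*(0)*conj(1) + 5*(0)*conj(-1)]
      = (1/20)[(4) + (4) + (sqrt(5) + 3) + (3 - sqrt(5)) + (3 - sqrt(5)) + (sqrt(5) + 3) + (0) + (0)] = 20/20 = 1
  <chi_8*chi_5, chi_4> = (1/20)[1*(4)*conj(1) + 1*(-4)*conj(-1) + 2*(-3/2 - sqrt(5)/2)*conj(-1) + 2*(3/2 - sqrt(5)/2)*conj(1) + 2*(-3/2 + sqrt(5)/2)*conj(-1) + 2*(sqrt(5)/2 + 3/2)*conj(1) + 5*(0)*conj(-1) + 5*(0)*conj(1)]
      = (1/20)[(4) + (4) + (sqrt(5) + 3) + (3 - sqrt(5)) + (3 - sqrt(5)) + (sqrt(5) + 3) + (0) + (0)] = 20/20 = 1
  <chi_8*chi_5, chi_5> = (1/20)[1*(4)*conj(2) + 1*(-4)*conj(-2) + 2*(-3/2 - sqrt(5)/2)*conj(1/2 + sqrt(5)/2) + 2*(3/2 - sqrt(5)/2)*conj(-1/2 + sqrt(5)/2) + 2*(-3/2 + sqrt(5)/2)*conj(1/2 - sqrt(5)/2) + 2*(sqrt(5)/2 + 3/2)*conj(-sqrt(5)/2 - 1/2) + 5*(0)*conj(0) + 5*(0)*conj(0)]
      = (1/20)[(8) + (8) + (-2*sqrt(5) - 4) + (-4 + 2*sqrt(5)) + (-4 + 2*sqrt(5)) + (-2*sqrt(5) - 4) + (0) + (0)] = 0/20 = 0
  <chi_8*chi_5, chi_6> = (1/20)[1*(4)*conj(2) + 1*(-4)*conj(2) + 2*(-3/2 - sqrt(5)/2)*conj(-1/2 + sqrt(5)/2) + 2*(3/2 - sqrt(5)/2)*conj(-sqrt(5)/2 - 1/2) + 2*(-3/2 + sqrt(5)/2)*conj(-sqrt(5)/2 - 1/2) + 2*(sqrt(5)/2 + 3/2)*conj(-1/2 + sqrt(5)/2) + 5*(0)*conj(0) + 5*(0)*conj(0)]
      = (1/20)[(8) + (-8) + (-sqrt(5) - 1) + (1 - sqrt(5)) + (-1 + sqrt(5)) + (1 + sqrt(5)) + (0) + (0)] = 0/20 = 0
  <chi_8*chi_5, chi_7> = (1/20)[1*(4)*conj(2) + 1*(-4)*conj(-2) + 2*(-3/2 - sqrt(5)/2)*conj(1/2 - sqrt(5)/2) + 2*(3/2 - sqrt(5)/2)*conj(-sqrt(5)/2 - 1/2) + 2*(-3/2 + sqrt(5)/2)*conj(1/2 + sqrt(5)/2) + 2*(sqrt(5)/2 + 3/2)*conj(-1/2 + sqrt(5)/2) + 5*(0)*conj(0) + 5*(0)*conj(0)]
      = (1/20)[(8) + (8) + (1 + sqrt(5)) + (1 - sqrt(5)) + (1 - sqrt(5)) + (1 + sqrt(5)) + (0) + (0)] = 20/20 = 1
  <chi_8*chi_5, chi_8> = (1/20)[1*(4)*conj(2) + 1*(-4)*conj(2) + 2*(-3/2 - sqrt(5)/2)*conj(-sqrt(5)/2 - 1/2) + 2*(3/2 - sqrt(5)/2)*conj(-1/2 + sqrt(5)/2) + 2*(-3/2 + sqrt(5)/2)*conj(-1/2 + sqrt(5)/2) + 2*(sqrt(5)/2 + 3/2)*conj(-sqrt(5)/2 - 1/2) + 5*(0)*conj(0) + 5*(0)*conj(0)]
      = (1/20)[(8) + (-8) + (4 + 2*sqrt(5)) + (-4 + 2*sqrt(5)) + (4 - 2*sqrt(5)) + (-2*sqrt(5) - 4) + (0) + (0)] = 0/20 = 0
Hence the multiplicities are chi_3: 1, chi_4: 1, chi_7: 1. Dimension check: dim(chi_8)*dim(chi_5) = 2*2 = 4 and sum (mult * dim) = 1*1 + 1*1 + 1*2 = 4.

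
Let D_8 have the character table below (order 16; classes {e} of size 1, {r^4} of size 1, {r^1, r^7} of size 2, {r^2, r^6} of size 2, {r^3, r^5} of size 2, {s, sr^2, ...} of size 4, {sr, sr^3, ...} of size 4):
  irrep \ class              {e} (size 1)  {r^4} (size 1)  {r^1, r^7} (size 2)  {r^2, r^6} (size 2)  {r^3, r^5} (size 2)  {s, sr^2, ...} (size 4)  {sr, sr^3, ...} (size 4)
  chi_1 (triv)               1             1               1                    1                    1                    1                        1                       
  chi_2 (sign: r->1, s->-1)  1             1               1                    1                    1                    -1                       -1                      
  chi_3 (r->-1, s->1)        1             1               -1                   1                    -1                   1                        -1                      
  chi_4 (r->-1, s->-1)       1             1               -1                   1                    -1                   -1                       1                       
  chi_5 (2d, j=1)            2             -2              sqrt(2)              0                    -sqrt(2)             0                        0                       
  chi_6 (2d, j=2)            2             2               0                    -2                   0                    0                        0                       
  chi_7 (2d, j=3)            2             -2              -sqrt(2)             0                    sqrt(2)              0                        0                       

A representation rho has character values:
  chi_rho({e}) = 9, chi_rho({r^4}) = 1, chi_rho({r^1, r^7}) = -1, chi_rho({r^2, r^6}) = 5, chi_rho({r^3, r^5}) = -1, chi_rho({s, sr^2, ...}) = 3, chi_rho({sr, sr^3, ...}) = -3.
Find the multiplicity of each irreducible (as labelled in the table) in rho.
Multiplicities: chi_1: 1, chi_2: 1, chi_3: 3, chi_4: 0, chi_5: 1, chi_6: 0, chi_7: 1.

Reasoning: Use <chi_rho, chi> = (1/|G|) sum_C |C| * chi_rho(C) * conj(chi(C)) with |G| = 16 for each irreducible chi in the table:
  <chi_rho, chi_1> = (1/16)[1*(9)*conj(1) + 1*(1)*conj(1) + 2*(-1)*conj(1) + 2*(5)*conj(1) + 2*(-1)*conj(1) + 4*(3)*conj(1) + 4*(-3)*conj(1)]
      = (1/16)[(9) + (1) + (-2) + (10) + (-2) + (12) + (-12)] = 16/16 = 1
  <chi_rho, chi_2> = (1/16)[1*(9)*conj(1) + 1*(1)*conj(1) + 2*(-1)*conj(1) + 2*(5)*conj(1) + 2*(-1)*conj(1) + 4*(3)*conj(-1) + 4*(-3)*conj(-1)]
      = (1/16)[(9) + (1) + (-2) + (10) + (-2) + (-12) + (12)] = 16/16 = 1
  <chi_rho, chi_3> = (1/16)[1*(9)*conj(1) + 1*(1)*conj(1) + 2*(-1)*conj(-1) + 2*(5)*conj(1) + 2*(-1)*conj(-1) + 4*(3)*conj(1) + 4*(-3)*conj(-1)]
      = (1/16)[(9) + (1) + (2) + (10) + (2) + (12) + (12)] = 48/16 = 3
  <chi_rho, chi_4> = (1/16)[1*(9)*conj(1) + 1*(1)*conj(1) + 2*(-1)*conj(-1) + 2*(5)*conj(1) + 2*(-1)*conj(-1) + 4*(3)*conj(-1) + 4*(-3)*conj(1)]
      = (1/16)[(9) + (1) + (2) + (10) + (2) + (-12) + (-12)] = 0/16 = 0
  <chi_rho, chi_5> = (1/16)[1*(9)*conj(2) + 1*(1)*conj(-2) + 2*(-1)*conj(sqrt(2)) + 2*(5)*conj(0) + 2*(-1)*conj(-sqrt(2)) + 4*(3)*conj(0) + 4*(-3)*conj(0)]
      = (1/16)[(18) + (-2) + (-2*sqrt(2)) + (0) + (2*sqrt(2)) + (0) + (0)] = 16/16 = 1
  <chi_rho, chi_6> = (1/16)[1*(9)*conj(2) + 1*(1)*conj(2) + 2*(-1)*conj(0) + 2*(5)*conj(-2) + 2*(-1)*conj(0) + 4*(3)*conj(0) + 4*(-3)*conj(0)]
      = (1/16)[(18) + (2) + (0) + (-20) + (0) + (0) + (0)] = 0/16 = 0
  <chi_rho, chi_7> = (1/16)[1*(9)*conj(2) + 1*(1)*conj(-2) + 2*(-1)*conj(-sqrt(2)) + 2*(5)*conj(0) + 2*(-1)*conj(sqrt(2)) + 4*(3)*conj(0) + 4*(-3)*conj(0)]
      = (1/16)[(18) + (-2) + (2*sqrt(2)) + (0) + (-2*sqrt(2)) + (0) + (0)] = 16/16 = 1
Dimension check: dim(rho) = sum (mult * dim) = 1*1 + 1*1 + 3*1 + 0*1 + 1*2 + 0*2 + 1*2 = 9 = chi_rho(e) = 9.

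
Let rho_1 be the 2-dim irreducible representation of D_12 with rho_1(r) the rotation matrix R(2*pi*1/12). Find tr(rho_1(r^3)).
chi_{rho_1}(r^3) = 2*cos(2*pi*1*3/12) = 0

Proof sketch: rho_1(r^3) is rotation by angle 2*pi*1*3/12, whose trace is 2*cos(2*pi*1*3/12) = 0.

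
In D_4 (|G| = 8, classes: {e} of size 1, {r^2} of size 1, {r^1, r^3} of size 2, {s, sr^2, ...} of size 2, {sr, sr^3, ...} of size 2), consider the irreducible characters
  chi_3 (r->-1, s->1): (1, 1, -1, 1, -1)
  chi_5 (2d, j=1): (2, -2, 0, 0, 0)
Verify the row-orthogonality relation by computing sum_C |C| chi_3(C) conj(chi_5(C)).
Sum = 0; so <chi_3, chi_5> = 0 (distinct irreducibles are orthogonal).

Proof sketch: Compute term by term over conjugacy classes (|C| * chi_3(C) * conj(chi_5(C))):
  1*(1)*conj(2) + 1*(1)*conj(-2) + 2*(-1)*conj(0) + 2*(1)*conj(0) + 2*(-1)*conj(0)
  = (2) + (-2) + (0) + (0) + (0)
  = 0.
Dividing by |G| = 8 gives 0/8 = 0, matching the row-orthogonality relation <chi_3, chi_5> = [chi_3 = chi_5].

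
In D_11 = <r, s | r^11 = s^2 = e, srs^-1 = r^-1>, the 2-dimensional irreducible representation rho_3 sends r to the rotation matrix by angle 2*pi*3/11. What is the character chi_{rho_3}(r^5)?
chi_{rho_3}(r^5) = 2*cos(2*pi*3*5/11) = -2*cos(3*pi/11)

Proof sketch: rho_3(r^5) is rotation by angle 2*pi*3*5/11, whose trace is 2*cos(2*pi*3*5/11) = -2*cos(3*pi/11).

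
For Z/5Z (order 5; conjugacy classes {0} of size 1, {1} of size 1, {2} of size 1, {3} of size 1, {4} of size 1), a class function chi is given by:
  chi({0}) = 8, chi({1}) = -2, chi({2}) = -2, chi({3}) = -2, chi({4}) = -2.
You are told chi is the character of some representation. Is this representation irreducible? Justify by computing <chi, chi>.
Not irreducible (reducible): <chi, chi> = 16 > 1.

Working: <chi, chi> = (1/|G|) sum_C |C| * |chi(C)|^2 = (1/5)[1*|8|^2 + 1*|-2|^2 + 1*|-2|^2 + 1*|-2|^2 + 1*|-2|^2]
  = (1/5)[(64) + (4) + (4) + (4) + (4)] = 80/5 = 16.
(Exp terms are combined using exp(i*s)*conj(exp(i*t)) = exp(i*(s-t)), and sums of them are collapsed using the identity that for every m > 1 the m distinct m-th roots of unity sum to 0, e.g. 1 + exp(2*I*pi/3) + exp(-2*I*pi/3) = 0.)
A character is irreducible iff <chi, chi> = 1, so this representation is reducible.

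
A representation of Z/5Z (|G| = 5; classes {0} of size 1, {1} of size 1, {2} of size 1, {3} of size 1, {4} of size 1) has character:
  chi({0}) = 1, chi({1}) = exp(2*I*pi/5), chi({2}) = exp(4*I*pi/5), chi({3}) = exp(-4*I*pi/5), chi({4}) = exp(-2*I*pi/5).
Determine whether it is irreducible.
Irreducible: <chi, chi> = 1.

Explanation: <chi, chi> = (1/|G|) sum_C |C| * |chi(C)|^2 = (1/5)[1*|1|^2 + 1*|exp(2*I*pi/5)|^2 + 1*|exp(4*I*pi/5)|^2 + 1*|exp(-4*I*pi/5)|^2 + 1*|exp(-2*I*pi/5)|^2]
  = (1/5)[(1) + (1) + (1) + (1) + (1)] = 5/5 = 1.
(Exp terms are combined using exp(i*s)*conj(exp(i*t)) = exp(i*(s-t)), and sums of them are collapsed using the identity that for every m > 1 the m distinct m-th roots of unity sum to 0, e.g. 1 + exp(2*I*pi/3) + exp(-2*I*pi/3) = 0.)
A character is irreducible iff <chi, chi> = 1, so this representation is irreducible.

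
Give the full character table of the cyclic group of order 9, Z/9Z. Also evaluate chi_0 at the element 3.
Character table of Z/9Z (irreps indexed chi_0,...,chi_8 with chi_k(m) = zeta_9^(k*m), zeta_9 = exp(2*pi*i/9)):
  irrep \ class  {0} (size 1)  {1} (size 1)    {2} (size 1)    {3} (size 1)    {4} (size 1)    {5} (size 1)    {6} (size 1)    {7} (size 1)    {8} (size 1)  
  chi_0          1             1               1               1               1               1               1               1               1             
  chi_1          1             exp(2*I*pi/9)   exp(4*I*pi/9)   exp(2*I*pi/3)   exp(8*I*pi/9)   exp(-8*I*pi/9)  exp(-2*I*pi/3)  exp(-4*I*pi/9)  exp(-2*I*pi/9)
  chi_2          1             exp(4*I*pi/9)   exp(8*I*pi/9)   exp(-2*I*pi/3)  exp(-2*I*pi/9)  exp(2*I*pi/9)   exp(2*I*pi/3)   exp(-8*I*pi/9)  exp(-4*I*pi/9)
  chi_3          1             exp(2*I*pi/3)   exp(-2*I*pi/3)  1               exp(2*I*pi/3)   exp(-2*I*pi/3)  1               exp(2*I*pi/3)   exp(-2*I*pi/3)
  chi_4          1             exp(8*I*pi/9)   exp(-2*I*pi/9)  exp(2*I*pi/3)   exp(-4*I*pi/9)  exp(4*I*pi/9)   exp(-2*I*pi/3)  exp(2*I*pi/9)   exp(-8*I*pi/9)
  chi_5          1             exp(-8*I*pi/9)  exp(2*I*pi/9)   exp(-2*I*pi/3)  exp(4*I*pi/9)   exp(-4*I*pi/9)  exp(2*I*pi/3)   exp(-2*I*pi/9)  exp(8*I*pi/9) 
  chi_6          1             exp(-2*I*pi/3)  exp(2*I*pi/3)   1               exp(-2*I*pi/3)  exp(2*I*pi/3)   1               exp(-2*I*pi/3)  exp(2*I*pi/3) 
  chi_7          1             exp(-4*I*pi/9)  exp(-8*I*pi/9)  exp(2*I*pi/3)   exp(2*I*pi/9)   exp(-2*I*pi/9)  exp(-2*I*pi/3)  exp(8*I*pi/9)   exp(4*I*pi/9) 
  chi_8          1             exp(-2*I*pi/9)  exp(-4*I*pi/9)  exp(-2*I*pi/3)  exp(-8*I*pi/9)  exp(8*I*pi/9)   exp(2*I*pi/3)   exp(4*I*pi/9)   exp(2*I*pi/9) 

Spot check: chi_0(3) = zeta_9^(0*3) = zeta_9^0 = 1.

Solution. Z/9Z is abelian, so all 9 irreducible complex representations are 1-dimensional. They are given by chi_k(m) = zeta_9^(k*m) for k = 0,...,8. Row orthogonality: sum_m chi_k(m) conj(chi_l(m)) = 9 * [k = l].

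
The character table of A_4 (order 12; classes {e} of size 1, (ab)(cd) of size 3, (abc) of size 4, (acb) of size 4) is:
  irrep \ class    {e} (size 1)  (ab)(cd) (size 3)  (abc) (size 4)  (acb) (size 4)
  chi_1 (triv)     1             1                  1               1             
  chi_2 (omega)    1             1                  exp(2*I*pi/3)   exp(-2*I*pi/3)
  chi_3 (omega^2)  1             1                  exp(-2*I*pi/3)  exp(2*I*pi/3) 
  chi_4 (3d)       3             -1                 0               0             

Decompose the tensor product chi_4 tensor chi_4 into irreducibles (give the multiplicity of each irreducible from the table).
chi_4 tensor chi_4 = chi_1 + chi_2 + chi_3 + 2*chi_4 (all other irreducibles have multiplicity 0).

Derivation: The character of a tensor product is the pointwise product (chi_4 * chi_4)(C) = chi_4(C) * chi_4(C):
  {e}: (3)*(3), (ab)(cd): (-1)*(-1), (abc): (0)*(0), (acb): (0)*(0)
so (chi_4 * chi_4) takes values
  {e} -> 9, (ab)(cd) -> 1, (abc) -> 0, (acb) -> 0.
Now take the inner product of this character with each irreducible chi from the table, <chi_4*chi_4, chi> = (1/12) sum_C |C| (chi_4*chi_4)(C) conj(chi(C)):
  <chi_4*chi_4, chi_1> = (1/12)[1*(9)*conj(1) + 3*(1)*conj(1) + 4*(0)*conj(1) + 4*(0)*conj(1)]
      = (1/12)[(9) + (3) + (0) + (0)] = 12/12 = 1
  <chi_4*chi_4, chi_2> = (1/12)[1*(9)*conj(1) + 3*(1)*conj(1) + 4*(0)*conj(exp(2*I*pi/3)) + 4*(0)*conj(exp(-2*I*pi/3))]
      = (1/12)[(9) + (3) + (0) + (0)] = 12/12 = 1
  <chi_4*chi_4, chi_3> = (1/12)[1*(9)*conj(1) + 3*(1)*conj(1) + 4*(0)*conj(exp(-2*I*pi/3)) + 4*(0)*conj(exp(2*I*pi/3))]
      = (1/12)[(9) + (3) + (0) + (0)] = 12/12 = 1
  <chi_4*chi_4, chi_4> = (1/12)[1*(9)*conj(3) + 3*(1)*conj(-1) + 4*(0)*conj(0) + 4*(0)*conj(0)]
      = (1/12)[(27) + (-3) + (0) + (0)] = 24/12 = 2
(Exp terms are combined using exp(i*s)*conj(exp(i*t)) = exp(i*(s-t)), and sums of them are collapsed using the identity that for every m > 1 the m distinct m-th roots of unity sum to 0, e.g. 1 + exp(2*I*pi/3) + exp(-2*I*pi/3) = 0.)
Hence the multiplicities are chi_1: 1, chi_2: 1, chi_3: 1, chi_4: 2. Dimension check: dim(chi_4)*dim(chi_4) = 3*3 = 9 and sum (mult * dim) = 1*1 + 1*1 + 1*1 + 2*3 = 9.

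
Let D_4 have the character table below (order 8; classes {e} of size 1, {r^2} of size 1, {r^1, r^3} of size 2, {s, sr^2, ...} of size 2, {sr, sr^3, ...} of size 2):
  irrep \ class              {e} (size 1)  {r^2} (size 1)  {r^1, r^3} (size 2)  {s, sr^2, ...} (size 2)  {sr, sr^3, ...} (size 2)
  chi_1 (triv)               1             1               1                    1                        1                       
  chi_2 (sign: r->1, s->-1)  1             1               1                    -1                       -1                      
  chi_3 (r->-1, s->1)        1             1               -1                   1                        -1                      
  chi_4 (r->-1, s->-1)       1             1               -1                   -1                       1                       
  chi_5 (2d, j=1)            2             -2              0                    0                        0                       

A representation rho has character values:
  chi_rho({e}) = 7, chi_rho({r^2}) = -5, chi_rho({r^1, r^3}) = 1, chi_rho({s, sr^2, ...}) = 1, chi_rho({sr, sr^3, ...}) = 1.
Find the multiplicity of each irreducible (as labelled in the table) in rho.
Multiplicities: chi_1: 1, chi_2: 0, chi_3: 0, chi_4: 0, chi_5: 3.

Proof sketch: Use <chi_rho, chi> = (1/|G|) sum_C |C| * chi_rho(C) * conj(chi(C)) with |G| = 8 for each irreducible chi in the table:
  <chi_rho, chi_1> = (1/8)[1*(7)*conj(1) + 1*(-5)*conj(1) + 2*(1)*conj(1) + 2*(1)*conj(1) + 2*(1)*conj(1)]
      = (1/8)[(7) + (-5) + (2) + (2) + (2)] = 8/8 = 1
  <chi_rho, chi_2> = (1/8)[1*(7)*conj(1) + 1*(-5)*conj(1) + 2*(1)*conj(1) + 2*(1)*conj(-1) + 2*(1)*conj(-1)]
      = (1/8)[(7) + (-5) + (2) + (-2) + (-2)] = 0/8 = 0
  <chi_rho, chi_3> = (1/8)[1*(7)*conj(1) + 1*(-5)*conj(1) + 2*(1)*conj(-1) + 2*(1)*conj(1) + 2*(1)*conj(-1)]
      = (1/8)[(7) + (-5) + (-2) + (2) + (-2)] = 0/8 = 0
  <chi_rho, chi_4> = (1/8)[1*(7)*conj(1) + 1*(-5)*conj(1) + 2*(1)*conj(-1) + 2*(1)*conj(-1) + 2*(1)*conj(1)]
      = (1/8)[(7) + (-5) + (-2) + (-2) + (2)] = 0/8 = 0
  <chi_rho, chi_5> = (1/8)[1*(7)*conj(2) + 1*(-5)*conj(-2) + 2*(1)*conj(0) + 2*(1)*conj(0) + 2*(1)*conj(0)]
      = (1/8)[(14) + (10) + (0) + (0) + (0)] = 24/8 = 3
Dimension check: dim(rho) = sum (mult * dim) = 1*1 + 0*1 + 0*1 + 0*1 + 3*2 = 7 = chi_rho(e) = 7.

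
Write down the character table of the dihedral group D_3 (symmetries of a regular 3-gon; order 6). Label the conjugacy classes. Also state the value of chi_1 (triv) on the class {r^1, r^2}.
Conjugacy classes: {e} of size 1, {r^1, r^2} of size 2, {s, sr, ..., sr^2} of size 3.
Character table:
  irrep \ class              {e} (size 1)  {r^1, r^2} (size 2)  {s, sr, ..., sr^2} (size 3)
  chi_1 (triv)               1             1                    1                          
  chi_2 (sign: r->1, s->-1)  1             1                    -1                         
  chi_3 (2d, j=1)            2             -1                   0                          

Spot check: chi_1 (triv) on {r^1, r^2} = 1.

Why: D_3 has order 2*3 = 6 with 3 conjugacy classes, hence 3 irreducibles. Sum of squared dims 1 + 1 + 4 = 6 = |G|. Linear characters come from the abelianisation; the 2-dimensional irreps have character r^k -> 2*cos(2*pi*j*k/3), reflections -> 0.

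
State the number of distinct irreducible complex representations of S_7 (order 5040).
15

Solution. The number of irreducible complex representations of a finite group equals its number of conjugacy classes. Conjugacy classes in S_7 correspond to cycle types, i.e. partitions of 7; there are p(7) = 15 of them, so S_7 (order 5040) has exactly 15 irreducible complex representations.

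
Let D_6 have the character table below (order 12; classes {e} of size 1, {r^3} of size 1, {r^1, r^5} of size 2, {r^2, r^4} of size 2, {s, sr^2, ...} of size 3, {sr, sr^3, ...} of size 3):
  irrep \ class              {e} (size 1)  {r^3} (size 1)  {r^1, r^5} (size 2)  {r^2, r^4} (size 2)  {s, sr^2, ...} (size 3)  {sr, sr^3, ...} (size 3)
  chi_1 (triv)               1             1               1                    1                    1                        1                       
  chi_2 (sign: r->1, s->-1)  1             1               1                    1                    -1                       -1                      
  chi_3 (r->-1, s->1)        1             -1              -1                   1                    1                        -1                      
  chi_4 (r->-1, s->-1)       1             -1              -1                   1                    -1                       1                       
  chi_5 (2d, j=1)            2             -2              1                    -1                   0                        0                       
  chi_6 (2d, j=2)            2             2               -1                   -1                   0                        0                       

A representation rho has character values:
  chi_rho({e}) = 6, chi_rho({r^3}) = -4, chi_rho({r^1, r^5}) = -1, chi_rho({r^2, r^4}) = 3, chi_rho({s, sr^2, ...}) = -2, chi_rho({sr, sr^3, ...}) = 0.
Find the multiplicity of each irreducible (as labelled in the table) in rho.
Multiplicities: chi_1: 0, chi_2: 1, chi_3: 1, chi_4: 2, chi_5: 1, chi_6: 0.

Why: Use <chi_rho, chi> = (1/|G|) sum_C |C| * chi_rho(C) * conj(chi(C)) with |G| = 12 for each irreducible chi in the table:
  <chi_rho, chi_1> = (1/12)[1*(6)*conj(1) + 1*(-4)*conj(1) + 2*(-1)*conj(1) + 2*(3)*conj(1) + 3*(-2)*conj(1) + 3*(0)*conj(1)]
      = (1/12)[(6) + (-4) + (-2) + (6) + (-6) + (0)] = 0/12 = 0
  <chi_rho, chi_2> = (1/12)[1*(6)*conj(1) + 1*(-4)*conj(1) + 2*(-1)*conj(1) + 2*(3)*conj(1) + 3*(-2)*conj(-1) + 3*(0)*conj(-1)]
      = (1/12)[(6) + (-4) + (-2) + (6) + (6) + (0)] = 12/12 = 1
  <chi_rho, chi_3> = (1/12)[1*(6)*conj(1) + 1*(-4)*conj(-1) + 2*(-1)*conj(-1) + 2*(3)*conj(1) + 3*(-2)*conj(1) + 3*(0)*conj(-1)]
      = (1/12)[(6) + (4) + (2) + (6) + (-6) + (0)] = 12/12 = 1
  <chi_rho, chi_4> = (1/12)[1*(6)*conj(1) + 1*(-4)*conj(-1) + 2*(-1)*conj(-1) + 2*(3)*conj(1) + 3*(-2)*conj(-1) + 3*(0)*conj(1)]
      = (1/12)[(6) + (4) + (2) + (6) + (6) + (0)] = 24/12 = 2
  <chi_rho, chi_5> = (1/12)[1*(6)*conj(2) + 1*(-4)*conj(-2) + 2*(-1)*conj(1) + 2*(3)*conj(-1) + 3*(-2)*conj(0) + 3*(0)*conj(0)]
      = (1/12)[(12) + (8) + (-2) + (-6) + (0) + (0)] = 12/12 = 1
  <chi_rho, chi_6> = (1/12)[1*(6)*conj(2) + 1*(-4)*conj(2) + 2*(-1)*conj(-1) + 2*(3)*conj(-1) + 3*(-2)*conj(0) + 3*(0)*conj(0)]
      = (1/12)[(12) + (-8) + (2) + (-6) + (0) + (0)] = 0/12 = 0
Dimension check: dim(rho) = sum (mult * dim) = 0*1 + 1*1 + 1*1 + 2*1 + 1*2 + 0*2 = 6 = chi_rho(e) = 6.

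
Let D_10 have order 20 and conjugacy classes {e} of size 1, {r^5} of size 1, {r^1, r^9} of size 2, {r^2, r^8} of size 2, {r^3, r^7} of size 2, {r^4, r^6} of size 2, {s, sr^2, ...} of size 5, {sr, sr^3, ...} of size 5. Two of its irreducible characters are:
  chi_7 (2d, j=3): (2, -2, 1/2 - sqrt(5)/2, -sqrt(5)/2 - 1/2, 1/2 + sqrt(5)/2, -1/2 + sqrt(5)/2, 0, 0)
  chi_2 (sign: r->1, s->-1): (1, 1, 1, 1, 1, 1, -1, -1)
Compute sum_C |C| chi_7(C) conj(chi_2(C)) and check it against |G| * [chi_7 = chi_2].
Sum = 0; so <chi_7, chi_2> = 0 (distinct irreducibles are orthogonal).

Explanation: Compute term by term over conjugacy classes (|C| * chi_7(C) * conj(chi_2(C))):
  1*(2)*conj(1) + 1*(-2)*conj(1) + 2*(1/2 - sqrt(5)/2)*conj(1) + 2*(-sqrt(5)/2 - 1/2)*conj(1) + 2*(1/2 + sqrt(5)/2)*conj(1) + 2*(-1/2 + sqrt(5)/2)*conj(1) + 5*(0)*conj(-1) + 5*(0)*conj(-1)
  = (2) + (-2) + (1 - sqrt(5)) + (-sqrt(5) - 1) + (1 + sqrt(5)) + (-1 + sqrt(5)) + (0) + (0)
  = 0.
Dividing by |G| = 20 gives 0/20 = 0, matching the row-orthogonality relation <chi_7, chi_2> = [chi_7 = chi_2].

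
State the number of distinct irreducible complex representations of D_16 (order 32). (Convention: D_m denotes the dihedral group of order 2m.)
11

Reasoning: The number of irreducible complex representations of a finite group equals its number of conjugacy classes. D_16 has 11 conjugacy classes (n/2 + 3 for n even), so D_16 (order 32) has exactly 11 irreducible complex representations.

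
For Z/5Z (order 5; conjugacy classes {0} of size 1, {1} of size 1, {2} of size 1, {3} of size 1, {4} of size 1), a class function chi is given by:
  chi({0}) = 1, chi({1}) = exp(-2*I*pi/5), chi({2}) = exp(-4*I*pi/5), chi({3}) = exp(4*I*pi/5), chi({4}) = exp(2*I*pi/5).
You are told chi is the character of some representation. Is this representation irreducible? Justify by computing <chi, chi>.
Irreducible: <chi, chi> = 1.

Derivation: <chi, chi> = (1/|G|) sum_C |C| * |chi(C)|^2 = (1/5)[1*|1|^2 + 1*|exp(-2*I*pi/5)|^2 + 1*|exp(-4*I*pi/5)|^2 + 1*|exp(4*I*pi/5)|^2 + 1*|exp(2*I*pi/5)|^2]
  = (1/5)[(1) + (1) + (1) + (1) + (1)] = 5/5 = 1.
(Exp terms are combined using exp(i*s)*conj(exp(i*t)) = exp(i*(s-t)), and sums of them are collapsed using the identity that for every m > 1 the m distinct m-th roots of unity sum to 0, e.g. 1 + exp(2*I*pi/3) + exp(-2*I*pi/3) = 0.)
A character is irreducible iff <chi, chi> = 1, so this representation is irreducible.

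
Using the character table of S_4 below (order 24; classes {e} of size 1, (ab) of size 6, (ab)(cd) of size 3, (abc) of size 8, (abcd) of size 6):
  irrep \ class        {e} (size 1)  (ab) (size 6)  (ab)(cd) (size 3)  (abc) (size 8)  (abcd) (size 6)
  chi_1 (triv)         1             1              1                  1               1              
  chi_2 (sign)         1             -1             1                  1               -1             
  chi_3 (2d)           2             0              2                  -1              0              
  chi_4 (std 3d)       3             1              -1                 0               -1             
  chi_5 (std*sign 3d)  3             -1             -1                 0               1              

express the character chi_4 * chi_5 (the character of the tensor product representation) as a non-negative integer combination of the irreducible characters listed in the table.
chi_4 tensor chi_5 = chi_2 + chi_3 + chi_4 + chi_5 (all other irreducibles have multiplicity 0).

The character of a tensor product is the pointwise product (chi_4 * chi_5)(C) = chi_4(C) * chi_5(C):
  {e}: (3)*(3), (ab): (1)*(-1), (ab)(cd): (-1)*(-1), (abc): (0)*(0), (abcd): (-1)*(1)
so (chi_4 * chi_5) takes values
  {e} -> 9, (ab) -> -1, (ab)(cd) -> 1, (abc) -> 0, (abcd) -> -1.
Now take the inner product of this character with each irreducible chi from the table, <chi_4*chi_5, chi> = (1/24) sum_C |C| (chi_4*chi_5)(C) conj(chi(C)):
  <chi_4*chi_5, chi_1> = (1/24)[1*(9)*conj(1) + 6*(-1)*conj(1) + 3*(1)*conj(1) + 8*(0)*conj(1) + 6*(-1)*conj(1)]
      = (1/24)[(9) + (-6) + (3) + (0) + (-6)] = 0/24 = 0
  <chi_4*chi_5, chi_2> = (1/24)[1*(9)*conj(1) + 6*(-1)*conj(-1) + 3*(1)*conj(1) + 8*(0)*conj(1) + 6*(-1)*conj(-1)]
      = (1/24)[(9) + (6) + (3) + (0) + (6)] = 24/24 = 1
  <chi_4*chi_5, chi_3> = (1/24)[1*(9)*conj(2) + 6*(-1)*conj(0) + 3*(1)*conj(2) + 8*(0)*conj(-1) + 6*(-1)*conj(0)]
      = (1/24)[(18) + (0) + (6) + (0) + (0)] = 24/24 = 1
  <chi_4*chi_5, chi_4> = (1/24)[1*(9)*conj(3) + 6*(-1)*conj(1) + 3*(1)*conj(-1) + 8*(0)*conj(0) + 6*(-1)*conj(-1)]
      = (1/24)[(27) + (-6) + (-3) + (0) + (6)] = 24/24 = 1
  <chi_4*chi_5, chi_5> = (1/24)[1*(9)*conj(3) + 6*(-1)*conj(-1) + 3*(1)*conj(-1) + 8*(0)*conj(0) + 6*(-1)*conj(1)]
      = (1/24)[(27) + (6) + (-3) + (0) + (-6)] = 24/24 = 1
Hence the multiplicities are chi_2: 1, chi_3: 1, chi_4: 1, chi_5: 1. Dimension check: dim(chi_4)*dim(chi_5) = 3*3 = 9 and sum (mult * dim) = 1*1 + 1*2 + 1*3 + 1*3 = 9.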